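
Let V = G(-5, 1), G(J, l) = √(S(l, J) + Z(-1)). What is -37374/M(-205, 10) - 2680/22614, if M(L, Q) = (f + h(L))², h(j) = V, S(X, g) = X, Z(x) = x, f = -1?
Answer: -422589158/11307 ≈ -37374.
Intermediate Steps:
G(J, l) = √(-1 + l) (G(J, l) = √(l - 1) = √(-1 + l))
V = 0 (V = √(-1 + 1) = √0 = 0)
h(j) = 0
M(L, Q) = 1 (M(L, Q) = (-1 + 0)² = (-1)² = 1)
-37374/M(-205, 10) - 2680/22614 = -37374/1 - 2680/22614 = -37374*1 - 2680*1/22614 = -37374 - 1340/11307 = -422589158/11307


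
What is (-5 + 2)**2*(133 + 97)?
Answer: 2070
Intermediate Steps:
(-5 + 2)**2*(133 + 97) = (-3)**2*230 = 9*230 = 2070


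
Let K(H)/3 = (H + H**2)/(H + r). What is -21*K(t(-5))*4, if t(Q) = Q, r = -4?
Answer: 560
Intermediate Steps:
K(H) = 3*(H + H**2)/(-4 + H) (K(H) = 3*((H + H**2)/(H - 4)) = 3*((H + H**2)/(-4 + H)) = 3*(H + H**2)/(-4 + H))
-21*K(t(-5))*4 = -63*(-5)*(1 - 5)/(-4 - 5)*4 = -63*(-5)*(-4)/(-9)*4 = -63*(-5)*(-1)*(-4)/9*4 = -21*(-20/3)*4 = 140*4 = 560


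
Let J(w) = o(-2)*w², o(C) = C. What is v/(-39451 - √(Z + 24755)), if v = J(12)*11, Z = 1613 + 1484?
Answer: 124980768/1556353549 - 6336*√6963/1556353549 ≈ 0.079964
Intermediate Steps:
J(w) = -2*w²
Z = 3097
v = -3168 (v = -2*12²*11 = -2*144*11 = -288*11 = -3168)
v/(-39451 - √(Z + 24755)) = -3168/(-39451 - √(3097 + 24755)) = -3168/(-39451 - √27852) = -3168/(-39451 - 2*√6963)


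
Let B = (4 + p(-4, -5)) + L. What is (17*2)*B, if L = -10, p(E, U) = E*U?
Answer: 476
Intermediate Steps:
B = 14 (B = (4 - 4*(-5)) - 10 = (4 + 20) - 10 = 24 - 10 = 14)
(17*2)*B = (17*2)*14 = 34*14 = 476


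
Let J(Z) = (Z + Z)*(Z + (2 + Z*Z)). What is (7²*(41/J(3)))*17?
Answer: 4879/12 ≈ 406.58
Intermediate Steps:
J(Z) = 2*Z*(2 + Z + Z²) (J(Z) = (2*Z)*(Z + (2 + Z²)) = (2*Z)*(2 + Z + Z²) = 2*Z*(2 + Z + Z²))
(7²*(41/J(3)))*17 = (7²*(41/((2*3*(2 + 3 + 3²)))))*17 = (49*(41/((2*3*(2 + 3 + 9)))))*17 = (49*(41/((2*3*14))))*17 = (49*(41/84))*17 = (287/12)*17 = 4879/12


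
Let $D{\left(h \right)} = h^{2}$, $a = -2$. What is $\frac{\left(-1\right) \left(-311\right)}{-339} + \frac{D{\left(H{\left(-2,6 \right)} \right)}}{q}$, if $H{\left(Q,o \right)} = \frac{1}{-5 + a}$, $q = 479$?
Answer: $- \frac{7299142}{7956669} \approx -0.91736$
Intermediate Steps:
$H{\left(Q,o \right)} = - \frac{1}{7}$ ($H{\left(Q,o \right)} = \frac{1}{-5 - 2} = \frac{1}{-7} = - \frac{1}{7}$)
$\frac{\left(-1\right) \left(-311\right)}{-339} + \frac{D{\left(H{\left(-2,6 \right)} \right)}}{q} = \frac{\left(-1\right) \left(-311\right)}{-339} + \frac{\left(- \frac{1}{7}\right)^{2}}{479} = 311 \left(- \frac{1}{339}\right) + \frac{1}{49} \cdot \frac{1}{479} = - \frac{311}{339} + \frac{1}{23471} = - \frac{7299142}{7956669}$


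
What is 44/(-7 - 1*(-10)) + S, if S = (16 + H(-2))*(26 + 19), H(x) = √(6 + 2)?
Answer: 2204/3 + 90*√2 ≈ 861.95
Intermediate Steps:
H(x) = 2*√2 (H(x) = √8 = 2*√2)
S = 720 + 90*√2 (S = (16 + 2*√2)*(26 + 19) = (16 + 2*√2)*45 = 720 + 90*√2 ≈ 847.28)
44/(-7 - 1*(-10)) + S = 44/(-7 - 1*(-10)) + (720 + 90*√2) = 44/(-7 + 10) + (720 + 90*√2) = 44/3 + (720 + 90*√2) = 2204/3 + 90*√2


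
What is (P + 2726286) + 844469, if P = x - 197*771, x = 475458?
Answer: 3894326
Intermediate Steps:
P = 323571 (P = 475458 - 197*771 = 475458 - 1*151887 = 475458 - 151887 = 323571)
(P + 2726286) + 844469 = (323571 + 2726286) + 844469 = 3049857 + 844469 = 3894326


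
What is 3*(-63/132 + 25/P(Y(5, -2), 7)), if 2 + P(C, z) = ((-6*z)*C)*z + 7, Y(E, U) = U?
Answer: -34059/26092 ≈ -1.3053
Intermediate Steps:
P(C, z) = 5 - 6*C*z**2 (P(C, z) = -2 + (((-6*z)*C)*z + 7) = -2 + ((-6*C*z)*z + 7) = -2 + (-6*C*z**2 + 7) = -2 + (7 - 6*C*z**2) = 5 - 6*C*z**2)
3*(-63/132 + 25/P(Y(5, -2), 7)) = 3*(-63/132 + 25/(5 - 6*(-2)*7**2)) = 3*(-63*1/132 + 25/(5 - 6*(-2)*49)) = 3*(-21/44 + 25/(5 + 588)) = 3*(-21/44 + 25/593) = 3*(-11353/26092) = -34059/26092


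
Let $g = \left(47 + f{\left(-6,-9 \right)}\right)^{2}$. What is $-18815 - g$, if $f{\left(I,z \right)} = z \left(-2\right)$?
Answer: $-23040$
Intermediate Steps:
$f{\left(I,z \right)} = - 2 z$
$g = 4225$ ($g = \left(47 - -18\right)^{2} = \left(47 + 18\right)^{2} = 65^{2} = 4225$)
$-18815 - g = -18815 - 4225 = -23040$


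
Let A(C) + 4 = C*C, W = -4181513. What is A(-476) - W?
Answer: 4408085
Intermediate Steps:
A(C) = -4 + C**2 (A(C) = -4 + C*C = -4 + C**2)
A(-476) - W = (-4 + (-476)**2) - 1*(-4181513) = (-4 + 226576) + 4181513 = 226572 + 4181513 = 4408085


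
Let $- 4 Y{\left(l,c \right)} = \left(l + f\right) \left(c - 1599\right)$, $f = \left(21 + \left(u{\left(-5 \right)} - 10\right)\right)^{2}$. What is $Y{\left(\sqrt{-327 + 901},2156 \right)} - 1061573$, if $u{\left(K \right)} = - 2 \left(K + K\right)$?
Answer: $- \frac{4781569}{4} - \frac{557 \sqrt{574}}{4} \approx -1.1987 \cdot 10^{6}$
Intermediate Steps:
$u{\left(K \right)} = - 4 K$ ($u{\left(K \right)} = - 2 \cdot 2 K = - 4 K$)
$f = 961$ ($f = \left(21 - -10\right)^{2} = \left(21 + \left(20 - 10\right)\right)^{2} = \left(21 + 10\right)^{2} = 31^{2} = 961$)
$Y{\left(l,c \right)} = - \frac{\left(-1599 + c\right) \left(961 + l\right)}{4}$ ($Y{\left(l,c \right)} = - \frac{\left(l + 961\right) \left(c - 1599\right)}{4} = - \frac{\left(961 + l\right) \left(-1599 + c\right)}{4} = - \frac{\left(-1599 + c\right) \left(961 + l\right)}{4}$)
$Y{\left(\sqrt{-327 + 901},2156 \right)} - 1061573 = \left(\frac{1536639}{4} - 517979 + \frac{1599 \sqrt{-327 + 901}}{4} - 539 \sqrt{-327 + 901}\right) - 1061573 = \left(\frac{1536639}{4} - 517979 + \frac{1599 \sqrt{574}}{4} - 539 \sqrt{574}\right) - 1061573 = \left(- \frac{535277}{4} - \frac{557 \sqrt{574}}{4}\right) - 1061573 = - \frac{4781569}{4} - \frac{557 \sqrt{574}}{4}$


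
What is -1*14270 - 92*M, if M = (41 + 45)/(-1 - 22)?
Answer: -13926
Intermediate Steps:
M = -86/23 (M = 86/(-23) = 86*(-1/23) = -86/23 ≈ -3.7391)
-1*14270 - 92*M = -1*14270 - 92*(-86/23) = -14270 + 344 = -13926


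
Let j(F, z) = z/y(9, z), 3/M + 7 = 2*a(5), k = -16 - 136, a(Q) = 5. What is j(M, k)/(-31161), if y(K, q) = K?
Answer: 152/280449 ≈ 0.00054199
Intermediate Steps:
k = -152
M = 1 (M = 3/(-7 + 2*5) = 3/(-7 + 10) = 3/3 = 3*(1/3) = 1)
j(F, z) = z/9
j(M, k)/(-31161) = ((1/9)*(-152))/(-31161) = -152/9*(-1/31161) = 152/280449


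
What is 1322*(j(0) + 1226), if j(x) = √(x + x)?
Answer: 1620772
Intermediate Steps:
j(x) = √2*√x (j(x) = √(2*x) = √2*√x)
1322*(j(0) + 1226) = 1322*(√2*√0 + 1226) = 1322*(√2*0 + 1226) = 1322*(0 + 1226) = 1322*1226 = 1620772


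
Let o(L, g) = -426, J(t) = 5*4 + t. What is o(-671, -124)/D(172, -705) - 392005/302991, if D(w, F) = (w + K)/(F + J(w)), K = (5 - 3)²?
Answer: 33073027139/26663208 ≈ 1240.4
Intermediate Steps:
J(t) = 20 + t
K = 4 (K = 2² = 4)
D(w, F) = (4 + w)/(20 + F + w) (D(w, F) = (w + 4)/(F + (20 + w)) = (4 + w)/(20 + F + w))
o(-671, -124)/D(172, -705) - 392005/302991 = -426*(20 - 705 + 172)/(4 + 172) - 392005/302991 = -426/(176/(-513)) - 392005*1/302991 = -426/((-1/513*176)) - 392005/302991 = -426/(-176/513) - 392005/302991 = -426*(-513/176) - 392005/302991 = 109269/88 - 392005/302991 = 33073027139/26663208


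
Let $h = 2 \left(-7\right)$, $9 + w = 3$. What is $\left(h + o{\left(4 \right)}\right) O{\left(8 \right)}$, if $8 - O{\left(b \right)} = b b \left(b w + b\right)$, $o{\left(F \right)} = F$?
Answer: $-25680$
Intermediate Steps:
$w = -6$ ($w = -9 + 3 = -6$)
$O{\left(b \right)} = 8 + 5 b^{3}$ ($O{\left(b \right)} = 8 - b b \left(b \left(-6\right) + b\right) = 8 - b^{2} \left(- 6 b + b\right) = 8 - b^{2} \left(- 5 b\right) = 8 - - 5 b^{3} = 8 + 5 b^{3}$)
$h = -14$
$\left(h + o{\left(4 \right)}\right) O{\left(8 \right)} = \left(-14 + 4\right) \left(8 + 5 \cdot 8^{3}\right) = - 10 \left(8 + 5 \cdot 512\right) = - 10 \left(8 + 2560\right) = \left(-10\right) 2568 = -25680$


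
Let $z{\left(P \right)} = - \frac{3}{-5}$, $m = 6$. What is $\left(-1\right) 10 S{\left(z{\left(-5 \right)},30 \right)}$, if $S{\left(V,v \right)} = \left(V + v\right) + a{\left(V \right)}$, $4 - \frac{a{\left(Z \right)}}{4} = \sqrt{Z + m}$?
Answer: $-466 + 8 \sqrt{165} \approx -363.24$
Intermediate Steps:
$a{\left(Z \right)} = 16 - 4 \sqrt{6 + Z}$ ($a{\left(Z \right)} = 16 - 4 \sqrt{Z + 6} = 16 - 4 \sqrt{6 + Z}$)
$z{\left(P \right)} = \frac{3}{5}$ ($z{\left(P \right)} = \left(-3\right) \left(- \frac{1}{5}\right) = \frac{3}{5}$)
$S{\left(V,v \right)} = 16 + V + v - 4 \sqrt{6 + V}$ ($S{\left(V,v \right)} = \left(V + v\right) - \left(-16 + 4 \sqrt{6 + V}\right) = 16 + V + v - 4 \sqrt{6 + V}$)
$\left(-1\right) 10 S{\left(z{\left(-5 \right)},30 \right)} = \left(-1\right) 10 \left(16 + \frac{3}{5} + 30 - 4 \sqrt{6 + \frac{3}{5}}\right) = - 10 \left(16 + \frac{3}{5} + 30 - 4 \sqrt{\frac{33}{5}}\right) = - 10 \left(16 + \frac{3}{5} + 30 - 4 \frac{\sqrt{165}}{5}\right) = - 10 \left(16 + \frac{3}{5} + 30 - \frac{4 \sqrt{165}}{5}\right) = - 10 \left(\frac{233}{5} - \frac{4 \sqrt{165}}{5}\right) = -466 + 8 \sqrt{165}$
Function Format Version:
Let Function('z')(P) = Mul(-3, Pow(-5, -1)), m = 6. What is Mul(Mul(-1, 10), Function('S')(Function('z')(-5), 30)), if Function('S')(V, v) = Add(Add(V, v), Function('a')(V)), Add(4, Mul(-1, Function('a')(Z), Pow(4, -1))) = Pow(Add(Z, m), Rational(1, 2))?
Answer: Add(-466, Mul(8, Pow(165, Rational(1, 2)))) ≈ -363.24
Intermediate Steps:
Function('a')(Z) = Add(16, Mul(-4, Pow(Add(6, Z), Rational(1, 2)))) (Function('a')(Z) = Add(16, Mul(-4, Pow(Add(Z, 6), Rational(1, 2)))) = Add(16, Mul(-4, Pow(Add(6, Z), Rational(1, 2)))))
Function('z')(P) = Rational(3, 5) (Function('z')(P) = Mul(-3, Rational(-1, 5)) = Rational(3, 5))
Function('S')(V, v) = Add(16, V, v, Mul(-4, Pow(Add(6, V), Rational(1, 2)))) (Function('S')(V, v) = Add(Add(V, v), Add(16, Mul(-4, Pow(Add(6, V), Rational(1, 2))))) = Add(16, V, v, Mul(-4, Pow(Add(6, V), Rational(1, 2)))))
Mul(Mul(-1, 10), Function('S')(Function('z')(-5), 30)) = Mul(Mul(-1, 10), Add(16, Rational(3, 5), 30, Mul(-4, Pow(Add(6, Rational(3, 5)), Rational(1, 2))))) = Mul(-10, Add(16, Rational(3, 5), 30, Mul(-4, Pow(Rational(33, 5), Rational(1, 2))))) = Mul(-10, Add(16, Rational(3, 5), 30, Mul(-4, Mul(Rational(1, 5), Pow(165, Rational(1, 2)))))) = Mul(-10, Add(16, Rational(3, 5), 30, Mul(Rational(-4, 5), Pow(165, Rational(1, 2))))) = Mul(-10, Add(Rational(233, 5), Mul(Rational(-4, 5), Pow(165, Rational(1, 2))))) = Add(-466, Mul(8, Pow(165, Rational(1, 2))))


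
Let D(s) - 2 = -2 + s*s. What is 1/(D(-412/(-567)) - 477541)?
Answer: -321489/153524008805 ≈ -2.0941e-6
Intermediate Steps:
D(s) = s² (D(s) = 2 + (-2 + s*s) = 2 + (-2 + s²) = s²)
1/(D(-412/(-567)) - 477541) = 1/((-412/(-567))² - 477541) = 1/((-412*(-1/567))² - 477541) = 1/((412/567)² - 477541) = 1/(169744/321489 - 477541) = 1/(-153524008805/321489) = -321489/153524008805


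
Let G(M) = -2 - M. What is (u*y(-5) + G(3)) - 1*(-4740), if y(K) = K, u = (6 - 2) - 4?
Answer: 4735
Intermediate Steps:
u = 0 (u = 4 - 4 = 0)
(u*y(-5) + G(3)) - 1*(-4740) = (0*(-5) + (-2 - 1*3)) - 1*(-4740) = (0 + (-2 - 3)) + 4740 = (0 - 5) + 4740 = -5 + 4740 = 4735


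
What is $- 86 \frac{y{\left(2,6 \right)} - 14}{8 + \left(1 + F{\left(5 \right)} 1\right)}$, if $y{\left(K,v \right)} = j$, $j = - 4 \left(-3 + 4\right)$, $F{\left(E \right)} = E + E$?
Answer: $\frac{1548}{19} \approx 81.474$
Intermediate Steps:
$F{\left(E \right)} = 2 E$
$j = -4$ ($j = \left(-4\right) 1 = -4$)
$y{\left(K,v \right)} = -4$
$- 86 \frac{y{\left(2,6 \right)} - 14}{8 + \left(1 + F{\left(5 \right)} 1\right)} = - 86 \frac{-4 - 14}{8 + \left(1 + 2 \cdot 5 \cdot 1\right)} = - 86 \left(- \frac{18}{8 + \left(1 + 10 \cdot 1\right)}\right) = - 86 \left(- \frac{18}{8 + \left(1 + 10\right)}\right) = - 86 \left(- \frac{18}{8 + 11}\right) = - 86 \left(- \frac{18}{19}\right) = - 86 \left(\left(-18\right) \frac{1}{19}\right) = \left(-86\right) \left(- \frac{18}{19}\right) = \frac{1548}{19}$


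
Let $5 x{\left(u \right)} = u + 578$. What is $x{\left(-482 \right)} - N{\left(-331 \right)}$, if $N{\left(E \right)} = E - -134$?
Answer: $\frac{1081}{5} \approx 216.2$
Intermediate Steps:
$x{\left(u \right)} = \frac{578}{5} + \frac{u}{5}$ ($x{\left(u \right)} = \frac{u + 578}{5} = \frac{578 + u}{5} = \frac{578}{5} + \frac{u}{5}$)
$N{\left(E \right)} = 134 + E$ ($N{\left(E \right)} = E + 134 = 134 + E$)
$x{\left(-482 \right)} - N{\left(-331 \right)} = \left(\frac{578}{5} + \frac{1}{5} \left(-482\right)\right) - \left(134 - 331\right) = \left(\frac{578}{5} - \frac{482}{5}\right) - -197 = \frac{96}{5} + 197 = \frac{1081}{5}$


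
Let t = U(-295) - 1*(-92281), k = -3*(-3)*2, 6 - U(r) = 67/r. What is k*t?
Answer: 490045176/295 ≈ 1.6612e+6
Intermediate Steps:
U(r) = 6 - 67/r
k = 18 (k = 9*2 = 18)
t = 27224732/295 (t = (6 - 67/(-295)) - 1*(-92281) = (6 - 67*(-1/295)) + 92281 = (6 + 67/295) + 92281 = 1837/295 + 92281 = 27224732/295 ≈ 92287.)
k*t = 18*(27224732/295) = 490045176/295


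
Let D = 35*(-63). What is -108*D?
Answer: 238140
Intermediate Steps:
D = -2205
-108*D = -108*(-2205) = 238140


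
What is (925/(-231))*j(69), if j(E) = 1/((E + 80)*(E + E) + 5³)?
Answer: -925/4778697 ≈ -0.00019357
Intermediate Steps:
j(E) = 1/(125 + 2*E*(80 + E)) (j(E) = 1/((80 + E)*(2*E) + 125) = 1/(2*E*(80 + E) + 125) = 1/(125 + 2*E*(80 + E)))
(925/(-231))*j(69) = (925/(-231))/(125 + 2*69² + 160*69) = (925*(-1/231))/(125 + 2*4761 + 11040) = -925/(231*(125 + 9522 + 11040)) = -925/231/20687 = -925/231*1/20687 = -925/4778697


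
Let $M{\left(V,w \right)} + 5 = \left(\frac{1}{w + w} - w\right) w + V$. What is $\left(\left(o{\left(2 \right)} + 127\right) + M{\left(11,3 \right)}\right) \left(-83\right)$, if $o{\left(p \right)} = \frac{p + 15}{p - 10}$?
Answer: $- \frac{81257}{8} \approx -10157.0$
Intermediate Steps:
$o{\left(p \right)} = \frac{15 + p}{-10 + p}$
$M{\left(V,w \right)} = -5 + V + w \left(\frac{1}{2 w} - w\right)$ ($M{\left(V,w \right)} = -5 + \left(\left(\frac{1}{w + w} - w\right) w + V\right) = -5 + \left(\left(\frac{1}{2 w} - w\right) w + V\right) = -5 + \left(w \left(\frac{1}{2 w} - w\right) + V\right) = -5 + \left(V + w \left(\frac{1}{2 w} - w\right)\right) = -5 + V + w \left(\frac{1}{2 w} - w\right)$)
$\left(\left(o{\left(2 \right)} + 127\right) + M{\left(11,3 \right)}\right) \left(-83\right) = \left(\left(\frac{15 + 2}{-10 + 2} + 127\right) - \frac{5}{2}\right) \left(-83\right) = \left(\left(\frac{1}{-8} \cdot 17 + 127\right) - \frac{5}{2}\right) \left(-83\right) = \left(\left(\left(- \frac{1}{8}\right) 17 + 127\right) - \frac{5}{2}\right) \left(-83\right) = \left(\left(- \frac{17}{8} + 127\right) - \frac{5}{2}\right) \left(-83\right) = \left(\frac{999}{8} - \frac{5}{2}\right) \left(-83\right) = \frac{979}{8} \left(-83\right) = - \frac{81257}{8}$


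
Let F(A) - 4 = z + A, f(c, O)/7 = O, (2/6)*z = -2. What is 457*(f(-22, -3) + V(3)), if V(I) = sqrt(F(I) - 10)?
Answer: -9597 + 1371*I ≈ -9597.0 + 1371.0*I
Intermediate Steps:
z = -6 (z = 3*(-2) = -6)
f(c, O) = 7*O
F(A) = -2 + A (F(A) = 4 + (-6 + A) = -2 + A)
V(I) = sqrt(-12 + I) (V(I) = sqrt((-2 + I) - 10) = sqrt(-12 + I))
457*(f(-22, -3) + V(3)) = 457*(7*(-3) + sqrt(-12 + 3)) = 457*(-21 + sqrt(-9)) = 457*(-21 + 3*I) = -9597 + 1371*I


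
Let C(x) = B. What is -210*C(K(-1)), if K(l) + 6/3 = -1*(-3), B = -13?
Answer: 2730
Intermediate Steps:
K(l) = 1 (K(l) = -2 - 1*(-3) = -2 + 3 = 1)
C(x) = -13
-210*C(K(-1)) = -210*(-13) = 2730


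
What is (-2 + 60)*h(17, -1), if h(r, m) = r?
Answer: 986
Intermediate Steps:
(-2 + 60)*h(17, -1) = (-2 + 60)*17 = 58*17 = 986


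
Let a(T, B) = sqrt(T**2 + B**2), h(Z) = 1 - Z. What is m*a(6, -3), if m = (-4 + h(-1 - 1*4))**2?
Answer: 12*sqrt(5) ≈ 26.833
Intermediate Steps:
a(T, B) = sqrt(B**2 + T**2)
m = 4 (m = (-4 + (1 - (-1 - 1*4)))**2 = (-4 + (1 - (-1 - 4)))**2 = (-4 + (1 - 1*(-5)))**2 = (-4 + (1 + 5))**2 = (-4 + 6)**2 = 2**2 = 4)
m*a(6, -3) = 4*sqrt((-3)**2 + 6**2) = 4*sqrt(9 + 36) = 4*sqrt(45) = 4*(3*sqrt(5)) = 12*sqrt(5)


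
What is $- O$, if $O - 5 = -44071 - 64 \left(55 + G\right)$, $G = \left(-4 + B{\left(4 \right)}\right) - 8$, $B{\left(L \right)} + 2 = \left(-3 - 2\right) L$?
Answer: $45410$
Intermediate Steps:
$B{\left(L \right)} = -2 - 5 L$ ($B{\left(L \right)} = -2 + \left(-3 - 2\right) L = -2 - 5 L$)
$G = -34$ ($G = \left(-4 - 22\right) - 8 = -26 - 8 = -34$)
$O = -45410$ ($O = 5 - \left(44071 + 64 \left(55 - 34\right)\right) = 5 - \left(44071 + 64 \cdot 21\right) = 5 - 45415 = -45410$)
$- O = \left(-1\right) \left(-45410\right) = 45410$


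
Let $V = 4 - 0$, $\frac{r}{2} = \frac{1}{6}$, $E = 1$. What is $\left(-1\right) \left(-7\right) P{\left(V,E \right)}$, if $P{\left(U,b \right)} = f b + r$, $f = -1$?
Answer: $- \frac{14}{3} \approx -4.6667$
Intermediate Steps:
$r = \frac{1}{3}$ ($r = \frac{2}{6} = 2 \cdot \frac{1}{6} = \frac{1}{3} \approx 0.33333$)
$V = 4$ ($V = 4 + 0 = 4$)
$P{\left(U,b \right)} = \frac{1}{3} - b$ ($P{\left(U,b \right)} = - b + \frac{1}{3} = \frac{1}{3} - b$)
$\left(-1\right) \left(-7\right) P{\left(V,E \right)} = \left(-1\right) \left(-7\right) \left(\frac{1}{3} - 1\right) = 7 \left(\frac{1}{3} - 1\right) = 7 \left(- \frac{2}{3}\right) = - \frac{14}{3}$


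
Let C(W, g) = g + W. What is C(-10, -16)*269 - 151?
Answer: -7145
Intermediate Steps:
C(W, g) = W + g
C(-10, -16)*269 - 151 = (-10 - 16)*269 - 151 = -26*269 - 151 = -6994 - 151 = -7145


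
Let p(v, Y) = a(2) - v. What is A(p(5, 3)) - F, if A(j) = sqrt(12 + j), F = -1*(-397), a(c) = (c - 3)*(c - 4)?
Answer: -394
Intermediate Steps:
a(c) = (-4 + c)*(-3 + c) (a(c) = (-3 + c)*(-4 + c) = (-4 + c)*(-3 + c))
p(v, Y) = 2 - v (p(v, Y) = (12 + 2**2 - 7*2) - v = (12 + 4 - 14) - v = 2 - v)
F = 397
A(p(5, 3)) - F = sqrt(12 + (2 - 1*5)) - 1*397 = sqrt(12 + (2 - 5)) - 397 = sqrt(12 - 3) - 397 = sqrt(9) - 397 = 3 - 397 = -394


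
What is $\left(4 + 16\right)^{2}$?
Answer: $400$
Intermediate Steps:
$\left(4 + 16\right)^{2} = 20^{2} = 400$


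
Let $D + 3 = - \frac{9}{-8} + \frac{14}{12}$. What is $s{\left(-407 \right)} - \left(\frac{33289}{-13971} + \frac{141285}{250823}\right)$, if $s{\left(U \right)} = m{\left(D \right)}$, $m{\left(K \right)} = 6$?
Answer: $\frac{27401242910}{3504248133} \approx 7.8194$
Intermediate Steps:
$D = - \frac{17}{24}$ ($D = -3 + \left(- \frac{9}{-8} + \frac{14}{12}\right) = -3 + \left(\left(-9\right) \left(- \frac{1}{8}\right) + 14 \cdot \frac{1}{12}\right) = -3 + \left(\frac{9}{8} + \frac{7}{6}\right) = -3 + \frac{55}{24} = - \frac{17}{24} \approx -0.70833$)
$s{\left(U \right)} = 6$
$s{\left(-407 \right)} - \left(\frac{33289}{-13971} + \frac{141285}{250823}\right) = 6 - \left(\frac{33289}{-13971} + \frac{141285}{250823}\right) = 6 - \left(33289 \left(- \frac{1}{13971}\right) + 141285 \cdot \frac{1}{250823}\right) = 6 - \left(- \frac{33289}{13971} + \frac{141285}{250823}\right) = 6 - - \frac{6375754112}{3504248133} = 6 + \frac{6375754112}{3504248133} = \frac{27401242910}{3504248133}$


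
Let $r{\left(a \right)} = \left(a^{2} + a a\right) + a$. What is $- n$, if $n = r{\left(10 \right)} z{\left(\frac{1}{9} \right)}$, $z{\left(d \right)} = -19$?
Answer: $3990$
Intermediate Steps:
$r{\left(a \right)} = a + 2 a^{2}$ ($r{\left(a \right)} = \left(a^{2} + a^{2}\right) + a = 2 a^{2} + a = a + 2 a^{2}$)
$n = -3990$ ($n = 10 \left(1 + 2 \cdot 10\right) \left(-19\right) = 10 \left(1 + 20\right) \left(-19\right) = 10 \cdot 21 \left(-19\right) = 210 \left(-19\right) = -3990$)
$- n = \left(-1\right) \left(-3990\right) = 3990$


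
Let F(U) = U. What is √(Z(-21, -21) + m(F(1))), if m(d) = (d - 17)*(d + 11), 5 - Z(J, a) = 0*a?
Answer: I*√187 ≈ 13.675*I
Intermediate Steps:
Z(J, a) = 5 (Z(J, a) = 5 - 0*a = 5 - 1*0 = 5 + 0 = 5)
m(d) = (-17 + d)*(11 + d)
√(Z(-21, -21) + m(F(1))) = √(5 + (-187 + 1² - 6*1)) = √(5 + (-187 + 1 - 6)) = √(5 - 192) = √(-187) = I*√187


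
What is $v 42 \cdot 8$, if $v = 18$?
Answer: $6048$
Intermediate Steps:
$v 42 \cdot 8 = 18 \cdot 42 \cdot 8 = 756 \cdot 8 = 6048$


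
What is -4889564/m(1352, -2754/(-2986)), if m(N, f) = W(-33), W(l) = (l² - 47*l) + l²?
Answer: -4889564/3729 ≈ -1311.2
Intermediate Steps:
W(l) = -47*l + 2*l²
m(N, f) = 3729 (m(N, f) = -33*(-47 + 2*(-33)) = -33*(-47 - 66) = -33*(-113) = 3729)
-4889564/m(1352, -2754/(-2986)) = -4889564/3729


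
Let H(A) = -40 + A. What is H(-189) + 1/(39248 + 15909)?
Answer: -12630952/55157 ≈ -229.00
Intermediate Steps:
H(-189) + 1/(39248 + 15909) = (-40 - 189) + 1/(39248 + 15909) = -229 + 1/55157 = -12630952/55157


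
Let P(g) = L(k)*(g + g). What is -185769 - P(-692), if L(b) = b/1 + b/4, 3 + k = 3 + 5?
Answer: -177119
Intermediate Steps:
k = 5 (k = -3 + (3 + 5) = -3 + 8 = 5)
L(b) = 5*b/4 (L(b) = b*1 + b*(¼) = b + b/4 = 5*b/4)
P(g) = 25*g/2 (P(g) = ((5/4)*5)*(g + g) = 25*(2*g)/4 = 25*g/2)
-185769 - P(-692) = -185769 - 25*(-692)/2 = -185769 - 1*(-8650) = -185769 + 8650 = -177119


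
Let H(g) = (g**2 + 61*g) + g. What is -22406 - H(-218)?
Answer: -56414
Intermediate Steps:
H(g) = g**2 + 62*g
-22406 - H(-218) = -22406 - (-218)*(62 - 218) = -22406 - (-218)*(-156) = -22406 - 1*34008 = -22406 - 34008 = -56414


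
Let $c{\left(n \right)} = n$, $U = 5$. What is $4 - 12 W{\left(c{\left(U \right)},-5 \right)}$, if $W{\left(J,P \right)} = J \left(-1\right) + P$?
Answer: $124$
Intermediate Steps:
$W{\left(J,P \right)} = P - J$ ($W{\left(J,P \right)} = - J + P = P - J$)
$4 - 12 W{\left(c{\left(U \right)},-5 \right)} = 4 - 12 \left(-5 - 5\right) = 4 - -120 = 4 + 120 = 124$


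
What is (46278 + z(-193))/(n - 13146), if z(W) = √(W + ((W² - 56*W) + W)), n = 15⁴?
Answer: 15426/12493 + √47671/37479 ≈ 1.2406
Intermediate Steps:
n = 50625
z(W) = √(W² - 54*W) (z(W) = √(W + (W² - 55*W)) = √(W² - 54*W))
(46278 + z(-193))/(n - 13146) = (46278 + √(-193*(-54 - 193)))/(50625 - 13146) = (46278 + √(-193*(-247)))/37479 = (46278 + √47671)*(1/37479) = 15426/12493 + √47671/37479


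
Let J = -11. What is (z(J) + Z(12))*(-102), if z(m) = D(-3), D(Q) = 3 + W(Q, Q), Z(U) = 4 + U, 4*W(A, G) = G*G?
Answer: -4335/2 ≈ -2167.5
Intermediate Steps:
W(A, G) = G**2/4 (W(A, G) = (G*G)/4 = G**2/4)
D(Q) = 3 + Q**2/4
z(m) = 21/4 (z(m) = 3 + (1/4)*(-3)**2 = 3 + (1/4)*9 = 3 + 9/4 = 21/4)
(z(J) + Z(12))*(-102) = (21/4 + (4 + 12))*(-102) = (21/4 + 16)*(-102) = (85/4)*(-102) = -4335/2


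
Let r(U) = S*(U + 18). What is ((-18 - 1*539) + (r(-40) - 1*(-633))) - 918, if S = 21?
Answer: -1304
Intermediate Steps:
r(U) = 378 + 21*U (r(U) = 21*(U + 18) = 21*(18 + U) = 378 + 21*U)
((-18 - 1*539) + (r(-40) - 1*(-633))) - 918 = ((-18 - 1*539) + ((378 + 21*(-40)) - 1*(-633))) - 918 = ((-18 - 539) + ((378 - 840) + 633)) - 918 = (-557 + (-462 + 633)) - 918 = (-557 + 171) - 918 = -386 - 918 = -1304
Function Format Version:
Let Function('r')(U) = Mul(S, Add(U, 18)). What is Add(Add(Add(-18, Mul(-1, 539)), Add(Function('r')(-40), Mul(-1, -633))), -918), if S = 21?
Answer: -1304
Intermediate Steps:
Function('r')(U) = Add(378, Mul(21, U)) (Function('r')(U) = Mul(21, Add(U, 18)) = Mul(21, Add(18, U)) = Add(378, Mul(21, U)))
Add(Add(Add(-18, Mul(-1, 539)), Add(Function('r')(-40), Mul(-1, -633))), -918) = Add(Add(Add(-18, Mul(-1, 539)), Add(Add(378, Mul(21, -40)), Mul(-1, -633))), -918) = Add(Add(Add(-18, -539), Add(Add(378, -840), 633)), -918) = Add(Add(-557, Add(-462, 633)), -918) = Add(Add(-557, 171), -918) = Add(-386, -918) = -1304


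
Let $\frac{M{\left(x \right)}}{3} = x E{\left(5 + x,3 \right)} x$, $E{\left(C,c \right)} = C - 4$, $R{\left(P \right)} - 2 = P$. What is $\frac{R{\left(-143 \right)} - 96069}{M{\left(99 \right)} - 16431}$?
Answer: $- \frac{32070}{974623} \approx -0.032905$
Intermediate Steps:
$R{\left(P \right)} = 2 + P$
$E{\left(C,c \right)} = -4 + C$ ($E{\left(C,c \right)} = C - 4 = -4 + C$)
$M{\left(x \right)} = 3 x^{2} \left(1 + x\right)$ ($M{\left(x \right)} = 3 x \left(-4 + \left(5 + x\right)\right) x = 3 x \left(1 + x\right) x = 3 x^{2} \left(1 + x\right)$)
$\frac{R{\left(-143 \right)} - 96069}{M{\left(99 \right)} - 16431} = \frac{\left(2 - 143\right) - 96069}{3 \cdot 99^{2} \left(1 + 99\right) - 16431} = \frac{-141 - 96069}{3 \cdot 9801 \cdot 100 - 16431} = - \frac{96210}{2940300 - 16431} = - \frac{96210}{2923869} = \left(-96210\right) \frac{1}{2923869} = - \frac{32070}{974623}$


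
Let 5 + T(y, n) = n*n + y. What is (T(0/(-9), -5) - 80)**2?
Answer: 3600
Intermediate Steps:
T(y, n) = -5 + y + n**2 (T(y, n) = -5 + (n*n + y) = -5 + (n**2 + y) = -5 + (y + n**2) = -5 + y + n**2)
(T(0/(-9), -5) - 80)**2 = ((-5 + 0/(-9) + (-5)**2) - 80)**2 = ((-5 + 0*(-1/9) + 25) - 80)**2 = ((-5 + 0 + 25) - 80)**2 = (20 - 80)**2 = (-60)**2 = 3600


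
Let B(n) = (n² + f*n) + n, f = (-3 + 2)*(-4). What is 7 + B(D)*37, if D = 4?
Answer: 1339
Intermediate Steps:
f = 4 (f = -1*(-4) = 4)
B(n) = n² + 5*n (B(n) = (n² + 4*n) + n = n² + 5*n)
7 + B(D)*37 = 7 + (4*(5 + 4))*37 = 7 + (4*9)*37 = 7 + 36*37 = 7 + 1332 = 1339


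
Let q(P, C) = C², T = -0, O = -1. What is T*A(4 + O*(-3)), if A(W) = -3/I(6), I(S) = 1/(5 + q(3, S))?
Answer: 0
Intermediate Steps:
T = 0 (T = -127*0 = 0)
I(S) = 1/(5 + S²)
A(W) = -123 (A(W) = -3/(1/(5 + 6²)) = -3/(1/(5 + 36)) = -3/(1/41) = -3/1/41 = -3*41 = -123)
T*A(4 + O*(-3)) = 0*(-123) = 0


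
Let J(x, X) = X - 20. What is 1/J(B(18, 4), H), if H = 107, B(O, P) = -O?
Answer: 1/87 ≈ 0.011494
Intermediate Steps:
J(x, X) = -20 + X
1/J(B(18, 4), H) = 1/(-20 + 107) = 1/87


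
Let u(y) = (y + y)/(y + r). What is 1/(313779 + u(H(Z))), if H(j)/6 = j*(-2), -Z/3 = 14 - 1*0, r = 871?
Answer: 1375/431447133 ≈ 3.1869e-6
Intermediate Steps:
Z = -42 (Z = -3*(14 - 1*0) = -3*(14 + 0) = -3*14 = -42)
H(j) = -12*j (H(j) = 6*(j*(-2)) = 6*(-2*j) = -12*j)
u(y) = 2*y/(871 + y) (u(y) = (y + y)/(y + 871) = (2*y)/(871 + y) = 2*y/(871 + y))
1/(313779 + u(H(Z))) = 1/(313779 + 2*(-12*(-42))/(871 - 12*(-42))) = 1/(313779 + 2*504/(871 + 504)) = 1/(313779 + 2*504/1375) = 1/(313779 + 2*504*(1/1375)) = 1/(313779 + 1008/1375) = 1/(431447133/1375) = 1375/431447133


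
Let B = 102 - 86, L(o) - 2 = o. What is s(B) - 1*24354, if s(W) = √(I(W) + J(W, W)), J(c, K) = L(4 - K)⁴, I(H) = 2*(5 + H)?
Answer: -24354 + √10042 ≈ -24254.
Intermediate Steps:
L(o) = 2 + o
I(H) = 10 + 2*H
J(c, K) = (6 - K)⁴ (J(c, K) = (2 + (4 - K))⁴ = (6 - K)⁴)
B = 16
s(W) = √(10 + (-6 + W)⁴ + 2*W) (s(W) = √((10 + 2*W) + (-6 + W)⁴) = √(10 + (-6 + W)⁴ + 2*W))
s(B) - 1*24354 = √(10 + (-6 + 16)⁴ + 2*16) - 1*24354 = √(10 + 10⁴ + 32) - 24354 = √(10 + 10000 + 32) - 24354 = √10042 - 24354 = -24354 + √10042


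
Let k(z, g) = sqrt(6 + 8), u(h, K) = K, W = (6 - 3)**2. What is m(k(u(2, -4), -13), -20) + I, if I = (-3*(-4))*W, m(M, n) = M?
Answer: 108 + sqrt(14) ≈ 111.74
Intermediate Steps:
W = 9 (W = 3**2 = 9)
k(z, g) = sqrt(14)
I = 108 (I = -3*(-4)*9 = 12*9 = 108)
m(k(u(2, -4), -13), -20) + I = sqrt(14) + 108 = 108 + sqrt(14)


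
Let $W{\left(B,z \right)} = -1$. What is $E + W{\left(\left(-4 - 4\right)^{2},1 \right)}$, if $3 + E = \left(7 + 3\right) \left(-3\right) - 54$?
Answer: $-88$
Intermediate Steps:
$E = -87$ ($E = -3 - \left(54 - \left(7 + 3\right) \left(-3\right)\right) = -3 + \left(10 \left(-3\right) - 54\right) = -3 - 84 = -87$)
$E + W{\left(\left(-4 - 4\right)^{2},1 \right)} = -87 - 1 = -88$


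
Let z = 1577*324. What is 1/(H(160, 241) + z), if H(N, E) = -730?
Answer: 1/510218 ≈ 1.9599e-6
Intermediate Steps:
z = 510948
1/(H(160, 241) + z) = 1/(-730 + 510948) = 1/510218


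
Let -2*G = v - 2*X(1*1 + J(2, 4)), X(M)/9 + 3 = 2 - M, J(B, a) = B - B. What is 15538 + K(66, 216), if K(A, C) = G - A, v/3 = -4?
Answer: 15460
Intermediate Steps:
J(B, a) = 0
v = -12 (v = 3*(-4) = -12)
X(M) = -9 - 9*M (X(M) = -27 + 9*(2 - M) = -27 + (18 - 9*M) = -9 - 9*M)
G = -12 (G = -(-12 - 2*(-9 - 9*(1*1 + 0)))/2 = -(-12 - 2*(-9 - 9*(1 + 0)))/2 = -(-12 - 2*(-9 - 9*1))/2 = -(-12 - 2*(-9 - 9))/2 = -(-12 - 2*(-18))/2 = -(-12 + 36)/2 = -½*24 = -12)
K(A, C) = -12 - A
15538 + K(66, 216) = 15538 + (-12 - 1*66) = 15538 + (-12 - 66) = 15538 - 78 = 15460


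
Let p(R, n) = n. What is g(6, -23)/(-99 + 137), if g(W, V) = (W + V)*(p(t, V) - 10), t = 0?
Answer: 561/38 ≈ 14.763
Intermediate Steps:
g(W, V) = (-10 + V)*(V + W) (g(W, V) = (W + V)*(V - 10) = (V + W)*(-10 + V) = (-10 + V)*(V + W))
g(6, -23)/(-99 + 137) = ((-23)² - 10*(-23) - 10*6 - 23*6)/(-99 + 137) = (529 + 230 - 60 - 138)/38 = (1/38)*561 = 561/38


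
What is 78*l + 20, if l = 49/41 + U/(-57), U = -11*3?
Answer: 123376/779 ≈ 158.38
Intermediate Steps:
U = -33
l = 1382/779 (l = 49/41 - 33/(-57) = 49*(1/41) - 33*(-1/57) = 49/41 + 11/19 = 1382/779 ≈ 1.7741)
78*l + 20 = 78*(1382/779) + 20 = 107796/779 + 20 = 123376/779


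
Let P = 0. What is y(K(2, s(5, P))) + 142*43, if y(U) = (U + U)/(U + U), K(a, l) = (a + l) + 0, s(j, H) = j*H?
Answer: 6107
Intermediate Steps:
s(j, H) = H*j
K(a, l) = a + l
y(U) = 1 (y(U) = (2*U)/((2*U)) = (2*U)*(1/(2*U)) = 1)
y(K(2, s(5, P))) + 142*43 = 1 + 142*43 = 1 + 6106 = 6107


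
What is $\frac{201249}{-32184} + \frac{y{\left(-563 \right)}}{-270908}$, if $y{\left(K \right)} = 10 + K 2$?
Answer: $- \frac{1513445743}{242191752} \approx -6.249$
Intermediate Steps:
$y{\left(K \right)} = 10 + 2 K$
$\frac{201249}{-32184} + \frac{y{\left(-563 \right)}}{-270908} = \frac{201249}{-32184} + \frac{10 + 2 \left(-563\right)}{-270908} = 201249 \left(- \frac{1}{32184}\right) + \left(10 - 1126\right) \left(- \frac{1}{270908}\right) = - \frac{22361}{3576} - - \frac{279}{67727} = - \frac{22361}{3576} + \frac{279}{67727} = - \frac{1513445743}{242191752}$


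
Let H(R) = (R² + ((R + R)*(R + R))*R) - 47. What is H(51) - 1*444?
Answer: 532714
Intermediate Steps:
H(R) = -47 + R² + 4*R³ (H(R) = (R² + ((2*R)*(2*R))*R) - 47 = (R² + (4*R²)*R) - 47 = (R² + 4*R³) - 47 = -47 + R² + 4*R³)
H(51) - 1*444 = (-47 + 51² + 4*51³) - 1*444 = (-47 + 2601 + 4*132651) - 444 = (-47 + 2601 + 530604) - 444 = 533158 - 444 = 532714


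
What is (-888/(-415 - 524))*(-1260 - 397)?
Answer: -490472/313 ≈ -1567.0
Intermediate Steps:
(-888/(-415 - 524))*(-1260 - 397) = -888/(-939)*(-1657) = -888*(-1/939)*(-1657) = (296/313)*(-1657) = -490472/313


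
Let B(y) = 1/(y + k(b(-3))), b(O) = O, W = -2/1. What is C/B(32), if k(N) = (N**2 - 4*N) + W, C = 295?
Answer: 15045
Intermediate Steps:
W = -2 (W = -2*1 = -2)
k(N) = -2 + N**2 - 4*N (k(N) = (N**2 - 4*N) - 2 = -2 + N**2 - 4*N)
B(y) = 1/(19 + y) (B(y) = 1/(y + (-2 + (-3)**2 - 4*(-3))) = 1/(y + (-2 + 9 + 12)) = 1/(y + 19) = 1/(19 + y))
C/B(32) = 295/(1/(19 + 32)) = 295/(1/51) = 295*51 = 15045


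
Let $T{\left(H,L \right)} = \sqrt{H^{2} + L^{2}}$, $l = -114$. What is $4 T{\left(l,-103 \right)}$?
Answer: $4 \sqrt{23605} \approx 614.56$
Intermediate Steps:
$4 T{\left(l,-103 \right)} = 4 \sqrt{\left(-114\right)^{2} + \left(-103\right)^{2}} = 4 \sqrt{12996 + 10609} = 4 \sqrt{23605}$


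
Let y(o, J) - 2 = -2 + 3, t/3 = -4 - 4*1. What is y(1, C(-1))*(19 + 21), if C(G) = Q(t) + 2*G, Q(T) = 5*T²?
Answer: 120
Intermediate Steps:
t = -24 (t = 3*(-4 - 4*1) = 3*(-4 - 4) = 3*(-8) = -24)
C(G) = 2880 + 2*G (C(G) = 5*(-24)² + 2*G = 5*576 + 2*G = 2880 + 2*G)
y(o, J) = 3 (y(o, J) = 2 + (-2 + 3) = 2 + 1 = 3)
y(1, C(-1))*(19 + 21) = 3*(19 + 21) = 3*40 = 120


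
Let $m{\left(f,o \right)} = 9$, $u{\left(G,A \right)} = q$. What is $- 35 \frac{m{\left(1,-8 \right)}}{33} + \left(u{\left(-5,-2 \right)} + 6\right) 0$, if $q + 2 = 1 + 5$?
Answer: $- \frac{105}{11} \approx -9.5455$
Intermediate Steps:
$q = 4$ ($q = -2 + \left(1 + 5\right) = -2 + 6 = 4$)
$u{\left(G,A \right)} = 4$
$- 35 \frac{m{\left(1,-8 \right)}}{33} + \left(u{\left(-5,-2 \right)} + 6\right) 0 = - 35 \cdot \frac{9}{33} + \left(4 + 6\right) 0 = - 35 \cdot 9 \cdot \frac{1}{33} + 10 \cdot 0 = \left(-35\right) \frac{3}{11} + 0 = - \frac{105}{11} + 0 = - \frac{105}{11}$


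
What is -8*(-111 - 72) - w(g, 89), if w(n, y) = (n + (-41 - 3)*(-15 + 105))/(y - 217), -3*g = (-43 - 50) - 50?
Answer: 550439/384 ≈ 1433.4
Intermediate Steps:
g = 143/3 (g = -((-43 - 50) - 50)/3 = -(-93 - 50)/3 = -1/3*(-143) = 143/3 ≈ 47.667)
w(n, y) = (-3960 + n)/(-217 + y) (w(n, y) = (n - 44*90)/(-217 + y) = (n - 3960)/(-217 + y) = (-3960 + n)/(-217 + y))
-8*(-111 - 72) - w(g, 89) = -8*(-111 - 72) - (-3960 + 143/3)/(-217 + 89) = -8*(-183) - (-11737)/((-128)*3) = 1464 - (-1)*(-11737)/(128*3) = 1464 - 1*11737/384 = 1464 - 11737/384 = 550439/384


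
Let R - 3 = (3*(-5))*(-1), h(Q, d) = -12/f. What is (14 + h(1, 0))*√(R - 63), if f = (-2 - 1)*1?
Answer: 54*I*√5 ≈ 120.75*I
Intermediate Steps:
f = -3 (f = -3*1 = -3)
h(Q, d) = 4 (h(Q, d) = -12/(-3) = -12*(-⅓) = 4)
R = 18 (R = 3 + (3*(-5))*(-1) = 3 - 15*(-1) = 3 + 15 = 18)
(14 + h(1, 0))*√(R - 63) = (14 + 4)*√(18 - 63) = 18*√(-45) = 18*(3*I*√5) = 54*I*√5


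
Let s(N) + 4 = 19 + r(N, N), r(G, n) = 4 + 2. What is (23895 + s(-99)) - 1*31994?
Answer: -8078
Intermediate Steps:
r(G, n) = 6
s(N) = 21 (s(N) = -4 + (19 + 6) = -4 + 25 = 21)
(23895 + s(-99)) - 1*31994 = (23895 + 21) - 1*31994 = 23916 - 31994 = -8078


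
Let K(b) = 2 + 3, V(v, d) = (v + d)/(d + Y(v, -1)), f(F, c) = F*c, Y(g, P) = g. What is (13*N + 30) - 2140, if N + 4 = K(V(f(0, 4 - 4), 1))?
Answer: -2097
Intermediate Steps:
V(v, d) = 1 (V(v, d) = (v + d)/(d + v) = (d + v)/(d + v) = 1)
K(b) = 5
N = 1 (N = -4 + 5 = 1)
(13*N + 30) - 2140 = (13*1 + 30) - 2140 = (13 + 30) - 2140 = 43 - 2140 = -2097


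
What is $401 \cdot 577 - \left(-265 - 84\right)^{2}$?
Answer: $109576$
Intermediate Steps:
$401 \cdot 577 - \left(-265 - 84\right)^{2} = 231377 - \left(-349\right)^{2} = 231377 - 121801 = 109576$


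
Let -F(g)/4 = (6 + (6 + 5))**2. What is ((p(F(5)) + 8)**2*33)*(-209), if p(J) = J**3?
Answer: -16459143284959061510208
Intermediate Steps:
F(g) = -1156 (F(g) = -4*(6 + (6 + 5))**2 = -4*(6 + 11)**2 = -4*17**2 = -4*289 = -1156)
((p(F(5)) + 8)**2*33)*(-209) = (((-1156)**3 + 8)**2*33)*(-209) = ((-1544804416 + 8)**2*33)*(-209) = ((-1544804408)**2*33)*(-209) = (2386420658976230464*33)*(-209) = 78751881746215605312*(-209) = -16459143284959061510208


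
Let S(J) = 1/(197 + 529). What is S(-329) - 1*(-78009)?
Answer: 56634535/726 ≈ 78009.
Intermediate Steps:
S(J) = 1/726
S(-329) - 1*(-78009) = 1/726 - 1*(-78009) = 1/726 + 78009 = 56634535/726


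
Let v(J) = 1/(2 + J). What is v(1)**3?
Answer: 1/27 ≈ 0.037037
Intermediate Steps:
v(1)**3 = (1/(2 + 1))**3 = (1/3)**3 = 1/27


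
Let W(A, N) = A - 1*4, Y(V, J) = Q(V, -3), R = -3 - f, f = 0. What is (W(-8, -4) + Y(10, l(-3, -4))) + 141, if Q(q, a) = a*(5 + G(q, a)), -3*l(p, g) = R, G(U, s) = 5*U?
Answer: -36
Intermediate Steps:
R = -3 (R = -3 - 1*0 = -3 + 0 = -3)
l(p, g) = 1 (l(p, g) = -⅓*(-3) = 1)
Q(q, a) = a*(5 + 5*q)
Y(V, J) = -15 - 15*V (Y(V, J) = 5*(-3)*(1 + V) = -15 - 15*V)
W(A, N) = -4 + A (W(A, N) = A - 4 = -4 + A)
(W(-8, -4) + Y(10, l(-3, -4))) + 141 = ((-4 - 8) + (-15 - 15*10)) + 141 = (-12 + (-15 - 150)) + 141 = (-12 - 165) + 141 = -177 + 141 = -36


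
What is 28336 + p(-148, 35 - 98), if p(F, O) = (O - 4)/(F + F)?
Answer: 8387523/296 ≈ 28336.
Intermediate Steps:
p(F, O) = (-4 + O)/(2*F) (p(F, O) = (-4 + O)/((2*F)) = (-4 + O)*(1/(2*F)) = (-4 + O)/(2*F))
28336 + p(-148, 35 - 98) = 28336 + (½)*(-4 + (35 - 98))/(-148) = 28336 + (½)*(-1/148)*(-4 - 63) = 28336 + (½)*(-1/148)*(-67) = 28336 + 67/296 = 8387523/296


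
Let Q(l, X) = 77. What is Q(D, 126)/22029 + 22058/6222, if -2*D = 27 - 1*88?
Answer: 3860276/1087813 ≈ 3.5487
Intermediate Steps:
D = 61/2 (D = -(27 - 1*88)/2 = -(27 - 88)/2 = -1/2*(-61) = 61/2 ≈ 30.500)
Q(D, 126)/22029 + 22058/6222 = 77/22029 + 22058/6222 = 77*(1/22029) + 22058*(1/6222) = 11/3147 + 11029/3111 = 3860276/1087813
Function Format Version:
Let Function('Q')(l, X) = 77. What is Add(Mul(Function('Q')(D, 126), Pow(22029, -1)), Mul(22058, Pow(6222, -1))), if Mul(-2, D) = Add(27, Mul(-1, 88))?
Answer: Rational(3860276, 1087813) ≈ 3.5487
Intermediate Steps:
D = Rational(61, 2) (D = Mul(Rational(-1, 2), Add(27, Mul(-1, 88))) = Mul(Rational(-1, 2), Add(27, -88)) = Mul(Rational(-1, 2), -61) = Rational(61, 2) ≈ 30.500)
Add(Mul(Function('Q')(D, 126), Pow(22029, -1)), Mul(22058, Pow(6222, -1))) = Add(Mul(77, Pow(22029, -1)), Mul(22058, Pow(6222, -1))) = Add(Mul(77, Rational(1, 22029)), Mul(22058, Rational(1, 6222))) = Add(Rational(11, 3147), Rational(11029, 3111)) = Rational(3860276, 1087813)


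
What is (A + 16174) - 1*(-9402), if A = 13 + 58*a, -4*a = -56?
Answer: 26401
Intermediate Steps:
a = 14 (a = -¼*(-56) = 14)
A = 825 (A = 13 + 58*14 = 13 + 812 = 825)
(A + 16174) - 1*(-9402) = (825 + 16174) - 1*(-9402) = 16999 + 9402 = 26401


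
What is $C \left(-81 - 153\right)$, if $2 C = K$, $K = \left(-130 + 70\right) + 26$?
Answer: $3978$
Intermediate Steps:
$K = -34$ ($K = -60 + 26 = -34$)
$C = -17$ ($C = \frac{1}{2} \left(-34\right) = -17$)
$C \left(-81 - 153\right) = - 17 \left(-81 - 153\right) = \left(-17\right) \left(-234\right) = 3978$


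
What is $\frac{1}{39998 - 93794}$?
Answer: $- \frac{1}{53796} \approx -1.8589 \cdot 10^{-5}$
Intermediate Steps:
$\frac{1}{39998 - 93794} = \frac{1}{-53796} = - \frac{1}{53796}$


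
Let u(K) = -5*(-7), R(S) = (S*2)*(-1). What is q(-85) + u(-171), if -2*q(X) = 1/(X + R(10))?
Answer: 7351/210 ≈ 35.005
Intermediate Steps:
R(S) = -2*S (R(S) = (2*S)*(-1) = -2*S)
q(X) = -1/(2*(-20 + X)) (q(X) = -1/(2*(X - 2*10)) = -1/(2*(X - 20)) = -1/(2*(-20 + X)))
u(K) = 35
q(-85) + u(-171) = -1/(-40 + 2*(-85)) + 35 = -1/(-40 - 170) + 35 = -1/(-210) + 35 = -1*(-1/210) + 35 = 1/210 + 35 = 7351/210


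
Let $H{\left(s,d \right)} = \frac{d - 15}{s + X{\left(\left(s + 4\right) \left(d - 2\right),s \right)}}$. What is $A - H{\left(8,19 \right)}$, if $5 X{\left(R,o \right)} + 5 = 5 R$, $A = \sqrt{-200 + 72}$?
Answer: $- \frac{4}{211} + 8 i \sqrt{2} \approx -0.018957 + 11.314 i$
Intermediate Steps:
$A = 8 i \sqrt{2}$ ($A = \sqrt{-128} = 8 i \sqrt{2} \approx 11.314 i$)
$X{\left(R,o \right)} = -1 + R$ ($X{\left(R,o \right)} = -1 + \frac{5 R}{5} = -1 + R$)
$H{\left(s,d \right)} = \frac{-15 + d}{-1 + s + \left(-2 + d\right) \left(4 + s\right)}$ ($H{\left(s,d \right)} = \frac{d - 15}{s + \left(-1 + \left(s + 4\right) \left(d - 2\right)\right)} = \frac{-15 + d}{s + \left(-1 + \left(4 + s\right) \left(-2 + d\right)\right)} = \frac{-15 + d}{s + \left(-1 + \left(-2 + d\right) \left(4 + s\right)\right)} = \frac{-15 + d}{-1 + s + \left(-2 + d\right) \left(4 + s\right)}$)
$A - H{\left(8,19 \right)} = 8 i \sqrt{2} - \frac{-15 + 19}{-9 - 8 + 4 \cdot 19 + 19 \cdot 8} = 8 i \sqrt{2} - \frac{1}{-9 - 8 + 76 + 152} \cdot 4 = 8 i \sqrt{2} - \frac{1}{211} \cdot 4 = 8 i \sqrt{2} - \frac{4}{211} = - \frac{4}{211} + 8 i \sqrt{2}$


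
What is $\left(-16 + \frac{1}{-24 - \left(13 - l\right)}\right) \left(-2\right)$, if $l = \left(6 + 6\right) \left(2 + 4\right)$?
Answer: $\frac{1118}{35} \approx 31.943$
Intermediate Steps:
$l = 72$ ($l = 12 \cdot 6 = 72$)
$\left(-16 + \frac{1}{-24 - \left(13 - l\right)}\right) \left(-2\right) = \left(-16 + \frac{1}{-24 - \left(13 - 72\right)}\right) \left(-2\right) = \left(-16 + \frac{1}{-24 - -59}\right) \left(-2\right) = \left(-16 + \frac{1}{-24 + 59}\right) \left(-2\right) = \left(-16 + \frac{1}{35}\right) \left(-2\right) = \left(- \frac{559}{35}\right) \left(-2\right) = \frac{1118}{35}$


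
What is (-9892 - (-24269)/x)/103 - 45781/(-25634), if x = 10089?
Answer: -2510086930019/26638006878 ≈ -94.229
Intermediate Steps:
(-9892 - (-24269)/x)/103 - 45781/(-25634) = (-9892 - (-24269)/10089)/103 - 45781/(-25634) = (-9892 - (-24269)/10089)*(1/103) - 45781*(-1/25634) = (-9892 - 1*(-24269/10089))*(1/103) + 45781/25634 = (-9892 + 24269/10089)*(1/103) + 45781/25634 = -99776119/10089*1/103 + 45781/25634 = -99776119/1039167 + 45781/25634 = -2510086930019/26638006878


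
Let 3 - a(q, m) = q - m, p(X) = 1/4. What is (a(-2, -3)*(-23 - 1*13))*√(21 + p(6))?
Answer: -36*√85 ≈ -331.90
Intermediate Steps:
p(X) = ¼ (p(X) = 1*(¼) = ¼)
a(q, m) = 3 + m - q (a(q, m) = 3 - (q - m) = 3 + (m - q) = 3 + m - q)
(a(-2, -3)*(-23 - 1*13))*√(21 + p(6)) = ((3 - 3 - 1*(-2))*(-23 - 1*13))*√(21 + ¼) = ((3 - 3 + 2)*(-23 - 13))*√(85/4) = (2*(-36))*(√85/2) = -36*√85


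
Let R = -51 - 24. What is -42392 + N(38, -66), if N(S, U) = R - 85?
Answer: -42552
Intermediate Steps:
R = -75
N(S, U) = -160 (N(S, U) = -75 - 85 = -160)
-42392 + N(38, -66) = -42392 - 160 = -42552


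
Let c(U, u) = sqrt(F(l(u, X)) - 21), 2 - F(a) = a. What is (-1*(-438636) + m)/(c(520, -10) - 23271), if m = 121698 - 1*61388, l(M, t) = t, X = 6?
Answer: -5805486183/270769733 - 1247365*I/270769733 ≈ -21.441 - 0.0046067*I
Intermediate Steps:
F(a) = 2 - a
c(U, u) = 5*I (c(U, u) = sqrt((2 - 1*6) - 21) = sqrt((2 - 6) - 21) = sqrt(-4 - 21) = sqrt(-25) = 5*I)
m = 60310 (m = 121698 - 61388 = 60310)
(-1*(-438636) + m)/(c(520, -10) - 23271) = (-1*(-438636) + 60310)/(5*I - 23271) = (438636 + 60310)/(-23271 + 5*I) = 498946*((-23271 - 5*I)/541539466) = 249473*(-23271 - 5*I)/270769733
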